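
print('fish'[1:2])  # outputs i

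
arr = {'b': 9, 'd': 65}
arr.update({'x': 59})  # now {'b': 9, 'd': 65, 'x': 59}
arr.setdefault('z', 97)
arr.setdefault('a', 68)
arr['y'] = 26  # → {'b': 9, 'd': 65, 'x': 59, 'z': 97, 'a': 68, 'y': 26}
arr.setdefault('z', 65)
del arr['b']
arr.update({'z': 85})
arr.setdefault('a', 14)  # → 68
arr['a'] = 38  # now {'d': 65, 'x': 59, 'z': 85, 'a': 38, 'y': 26}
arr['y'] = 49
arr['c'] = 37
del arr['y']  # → {'d': 65, 'x': 59, 'z': 85, 'a': 38, 'c': 37}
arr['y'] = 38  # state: {'d': 65, 'x': 59, 'z': 85, 'a': 38, 'c': 37, 'y': 38}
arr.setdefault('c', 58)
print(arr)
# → {'d': 65, 'x': 59, 'z': 85, 'a': 38, 'c': 37, 'y': 38}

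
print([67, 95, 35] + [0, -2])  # [67, 95, 35, 0, -2]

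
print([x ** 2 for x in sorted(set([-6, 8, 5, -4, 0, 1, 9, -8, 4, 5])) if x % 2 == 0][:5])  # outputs [64, 36, 16, 0, 16]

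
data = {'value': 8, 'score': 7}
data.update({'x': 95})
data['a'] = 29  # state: {'value': 8, 'score': 7, 'x': 95, 'a': 29}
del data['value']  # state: {'score': 7, 'x': 95, 'a': 29}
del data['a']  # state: {'score': 7, 'x': 95}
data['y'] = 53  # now {'score': 7, 'x': 95, 'y': 53}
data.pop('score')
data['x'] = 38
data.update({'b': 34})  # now {'x': 38, 'y': 53, 'b': 34}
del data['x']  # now {'y': 53, 'b': 34}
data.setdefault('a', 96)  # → 96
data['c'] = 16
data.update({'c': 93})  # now {'y': 53, 'b': 34, 'a': 96, 'c': 93}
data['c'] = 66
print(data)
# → {'y': 53, 'b': 34, 'a': 96, 'c': 66}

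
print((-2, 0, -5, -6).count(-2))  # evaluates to 1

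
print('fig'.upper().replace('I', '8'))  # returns F8G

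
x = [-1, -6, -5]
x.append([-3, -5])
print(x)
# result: [-1, -6, -5, [-3, -5]]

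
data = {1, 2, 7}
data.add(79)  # {1, 2, 7, 79}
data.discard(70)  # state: {1, 2, 7, 79}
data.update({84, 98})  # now {1, 2, 7, 79, 84, 98}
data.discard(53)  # {1, 2, 7, 79, 84, 98}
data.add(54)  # {1, 2, 7, 54, 79, 84, 98}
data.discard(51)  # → {1, 2, 7, 54, 79, 84, 98}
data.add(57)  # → {1, 2, 7, 54, 57, 79, 84, 98}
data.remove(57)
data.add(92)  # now {1, 2, 7, 54, 79, 84, 92, 98}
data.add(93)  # {1, 2, 7, 54, 79, 84, 92, 93, 98}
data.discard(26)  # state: {1, 2, 7, 54, 79, 84, 92, 93, 98}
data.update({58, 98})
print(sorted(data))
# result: [1, 2, 7, 54, 58, 79, 84, 92, 93, 98]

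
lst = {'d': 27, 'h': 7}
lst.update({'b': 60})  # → {'d': 27, 'h': 7, 'b': 60}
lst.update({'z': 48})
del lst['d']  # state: {'h': 7, 'b': 60, 'z': 48}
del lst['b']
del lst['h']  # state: {'z': 48}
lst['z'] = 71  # {'z': 71}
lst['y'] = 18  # {'z': 71, 'y': 18}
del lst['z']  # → {'y': 18}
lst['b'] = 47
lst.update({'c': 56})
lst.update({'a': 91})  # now {'y': 18, 'b': 47, 'c': 56, 'a': 91}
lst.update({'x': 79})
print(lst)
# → {'y': 18, 'b': 47, 'c': 56, 'a': 91, 'x': 79}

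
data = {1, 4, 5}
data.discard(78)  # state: {1, 4, 5}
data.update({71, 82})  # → {1, 4, 5, 71, 82}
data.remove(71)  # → {1, 4, 5, 82}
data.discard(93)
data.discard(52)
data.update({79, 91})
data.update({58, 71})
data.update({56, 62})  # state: {1, 4, 5, 56, 58, 62, 71, 79, 82, 91}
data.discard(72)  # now {1, 4, 5, 56, 58, 62, 71, 79, 82, 91}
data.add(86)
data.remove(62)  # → {1, 4, 5, 56, 58, 71, 79, 82, 86, 91}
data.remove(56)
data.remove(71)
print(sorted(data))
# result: [1, 4, 5, 58, 79, 82, 86, 91]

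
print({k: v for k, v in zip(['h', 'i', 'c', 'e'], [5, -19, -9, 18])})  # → {'h': 5, 'i': -19, 'c': -9, 'e': 18}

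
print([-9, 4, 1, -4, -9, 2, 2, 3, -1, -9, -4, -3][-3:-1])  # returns [-9, -4]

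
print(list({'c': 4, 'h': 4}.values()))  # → [4, 4]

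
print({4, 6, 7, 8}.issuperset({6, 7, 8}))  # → True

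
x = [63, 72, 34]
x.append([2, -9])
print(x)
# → [63, 72, 34, [2, -9]]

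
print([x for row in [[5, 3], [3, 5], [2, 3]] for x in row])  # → [5, 3, 3, 5, 2, 3]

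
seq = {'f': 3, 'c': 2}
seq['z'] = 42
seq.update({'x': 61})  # {'f': 3, 'c': 2, 'z': 42, 'x': 61}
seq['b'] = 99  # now {'f': 3, 'c': 2, 'z': 42, 'x': 61, 'b': 99}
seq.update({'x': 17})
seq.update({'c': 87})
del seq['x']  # {'f': 3, 'c': 87, 'z': 42, 'b': 99}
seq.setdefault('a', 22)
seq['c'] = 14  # {'f': 3, 'c': 14, 'z': 42, 'b': 99, 'a': 22}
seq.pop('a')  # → 22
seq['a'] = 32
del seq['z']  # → {'f': 3, 'c': 14, 'b': 99, 'a': 32}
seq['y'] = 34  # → {'f': 3, 'c': 14, 'b': 99, 'a': 32, 'y': 34}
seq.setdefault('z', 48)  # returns 48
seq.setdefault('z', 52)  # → 48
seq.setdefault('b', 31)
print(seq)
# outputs {'f': 3, 'c': 14, 'b': 99, 'a': 32, 'y': 34, 'z': 48}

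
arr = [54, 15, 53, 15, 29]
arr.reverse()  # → [29, 15, 53, 15, 54]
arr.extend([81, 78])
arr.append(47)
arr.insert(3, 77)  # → [29, 15, 53, 77, 15, 54, 81, 78, 47]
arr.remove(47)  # [29, 15, 53, 77, 15, 54, 81, 78]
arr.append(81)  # [29, 15, 53, 77, 15, 54, 81, 78, 81]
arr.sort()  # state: [15, 15, 29, 53, 54, 77, 78, 81, 81]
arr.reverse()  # [81, 81, 78, 77, 54, 53, 29, 15, 15]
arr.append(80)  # [81, 81, 78, 77, 54, 53, 29, 15, 15, 80]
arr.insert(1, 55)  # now [81, 55, 81, 78, 77, 54, 53, 29, 15, 15, 80]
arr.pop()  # 80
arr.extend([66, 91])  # [81, 55, 81, 78, 77, 54, 53, 29, 15, 15, 66, 91]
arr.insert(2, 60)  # [81, 55, 60, 81, 78, 77, 54, 53, 29, 15, 15, 66, 91]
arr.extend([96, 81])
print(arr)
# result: [81, 55, 60, 81, 78, 77, 54, 53, 29, 15, 15, 66, 91, 96, 81]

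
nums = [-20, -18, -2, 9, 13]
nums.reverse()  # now [13, 9, -2, -18, -20]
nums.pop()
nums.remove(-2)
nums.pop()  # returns -18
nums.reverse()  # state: [9, 13]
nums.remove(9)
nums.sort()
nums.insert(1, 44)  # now [13, 44]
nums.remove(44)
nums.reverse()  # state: [13]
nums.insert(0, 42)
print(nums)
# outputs [42, 13]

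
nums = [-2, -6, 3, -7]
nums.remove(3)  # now [-2, -6, -7]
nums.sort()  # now [-7, -6, -2]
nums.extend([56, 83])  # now [-7, -6, -2, 56, 83]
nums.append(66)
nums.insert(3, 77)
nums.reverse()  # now [66, 83, 56, 77, -2, -6, -7]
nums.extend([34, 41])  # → [66, 83, 56, 77, -2, -6, -7, 34, 41]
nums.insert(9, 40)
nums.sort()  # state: [-7, -6, -2, 34, 40, 41, 56, 66, 77, 83]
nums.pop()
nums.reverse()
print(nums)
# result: [77, 66, 56, 41, 40, 34, -2, -6, -7]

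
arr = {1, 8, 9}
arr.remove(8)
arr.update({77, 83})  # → {1, 9, 77, 83}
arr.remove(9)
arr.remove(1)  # {77, 83}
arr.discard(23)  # {77, 83}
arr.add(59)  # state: {59, 77, 83}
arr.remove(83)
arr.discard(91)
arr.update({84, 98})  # {59, 77, 84, 98}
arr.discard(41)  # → {59, 77, 84, 98}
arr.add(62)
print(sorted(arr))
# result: [59, 62, 77, 84, 98]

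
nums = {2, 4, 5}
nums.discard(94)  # {2, 4, 5}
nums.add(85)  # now {2, 4, 5, 85}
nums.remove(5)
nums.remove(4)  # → {2, 85}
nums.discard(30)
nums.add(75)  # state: {2, 75, 85}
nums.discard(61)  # {2, 75, 85}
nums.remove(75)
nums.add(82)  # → {2, 82, 85}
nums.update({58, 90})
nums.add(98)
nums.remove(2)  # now {58, 82, 85, 90, 98}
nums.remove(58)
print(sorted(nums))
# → [82, 85, 90, 98]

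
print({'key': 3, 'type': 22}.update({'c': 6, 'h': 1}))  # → None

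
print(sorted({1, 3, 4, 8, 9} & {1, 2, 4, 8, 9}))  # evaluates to [1, 4, 8, 9]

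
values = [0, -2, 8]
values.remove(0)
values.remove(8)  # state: [-2]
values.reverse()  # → [-2]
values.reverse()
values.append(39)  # [-2, 39]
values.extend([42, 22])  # [-2, 39, 42, 22]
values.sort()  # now [-2, 22, 39, 42]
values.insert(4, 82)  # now [-2, 22, 39, 42, 82]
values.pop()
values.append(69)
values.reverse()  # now [69, 42, 39, 22, -2]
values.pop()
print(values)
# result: [69, 42, 39, 22]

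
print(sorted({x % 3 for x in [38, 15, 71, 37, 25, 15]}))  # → [0, 1, 2]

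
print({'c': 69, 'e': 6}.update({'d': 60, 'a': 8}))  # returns None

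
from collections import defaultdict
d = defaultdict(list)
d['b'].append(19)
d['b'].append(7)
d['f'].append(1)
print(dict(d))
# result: {'b': [19, 7], 'f': [1]}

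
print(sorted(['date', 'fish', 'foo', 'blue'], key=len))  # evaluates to ['foo', 'date', 'fish', 'blue']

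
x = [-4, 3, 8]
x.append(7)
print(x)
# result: [-4, 3, 8, 7]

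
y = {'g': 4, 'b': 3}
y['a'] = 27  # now {'g': 4, 'b': 3, 'a': 27}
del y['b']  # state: {'g': 4, 'a': 27}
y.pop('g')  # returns 4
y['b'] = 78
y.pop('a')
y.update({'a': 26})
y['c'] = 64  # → {'b': 78, 'a': 26, 'c': 64}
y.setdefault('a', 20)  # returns 26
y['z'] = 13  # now {'b': 78, 'a': 26, 'c': 64, 'z': 13}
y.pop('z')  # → 13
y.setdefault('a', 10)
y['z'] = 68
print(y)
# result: {'b': 78, 'a': 26, 'c': 64, 'z': 68}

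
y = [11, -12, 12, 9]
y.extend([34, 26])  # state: [11, -12, 12, 9, 34, 26]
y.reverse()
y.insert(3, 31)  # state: [26, 34, 9, 31, 12, -12, 11]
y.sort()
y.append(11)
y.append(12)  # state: [-12, 9, 11, 12, 26, 31, 34, 11, 12]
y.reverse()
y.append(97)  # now [12, 11, 34, 31, 26, 12, 11, 9, -12, 97]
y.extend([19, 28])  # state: [12, 11, 34, 31, 26, 12, 11, 9, -12, 97, 19, 28]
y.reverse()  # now [28, 19, 97, -12, 9, 11, 12, 26, 31, 34, 11, 12]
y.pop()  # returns 12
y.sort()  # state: [-12, 9, 11, 11, 12, 19, 26, 28, 31, 34, 97]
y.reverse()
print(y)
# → [97, 34, 31, 28, 26, 19, 12, 11, 11, 9, -12]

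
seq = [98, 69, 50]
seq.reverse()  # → [50, 69, 98]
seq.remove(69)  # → [50, 98]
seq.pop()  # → 98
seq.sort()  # [50]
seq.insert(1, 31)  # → [50, 31]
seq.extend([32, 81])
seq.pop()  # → 81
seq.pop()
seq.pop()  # 31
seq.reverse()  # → [50]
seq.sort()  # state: [50]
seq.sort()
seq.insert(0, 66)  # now [66, 50]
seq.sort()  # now [50, 66]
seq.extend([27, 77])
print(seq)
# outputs [50, 66, 27, 77]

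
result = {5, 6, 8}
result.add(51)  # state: {5, 6, 8, 51}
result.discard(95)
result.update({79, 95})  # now {5, 6, 8, 51, 79, 95}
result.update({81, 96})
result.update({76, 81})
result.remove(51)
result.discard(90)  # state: {5, 6, 8, 76, 79, 81, 95, 96}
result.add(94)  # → {5, 6, 8, 76, 79, 81, 94, 95, 96}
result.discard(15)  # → {5, 6, 8, 76, 79, 81, 94, 95, 96}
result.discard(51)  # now {5, 6, 8, 76, 79, 81, 94, 95, 96}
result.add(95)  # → {5, 6, 8, 76, 79, 81, 94, 95, 96}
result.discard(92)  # {5, 6, 8, 76, 79, 81, 94, 95, 96}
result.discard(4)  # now {5, 6, 8, 76, 79, 81, 94, 95, 96}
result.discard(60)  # {5, 6, 8, 76, 79, 81, 94, 95, 96}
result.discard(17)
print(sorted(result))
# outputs [5, 6, 8, 76, 79, 81, 94, 95, 96]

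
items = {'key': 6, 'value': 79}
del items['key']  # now {'value': 79}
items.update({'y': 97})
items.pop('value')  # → 79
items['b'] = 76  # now {'y': 97, 'b': 76}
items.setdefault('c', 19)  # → 19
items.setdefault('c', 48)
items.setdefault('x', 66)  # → 66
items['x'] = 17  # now {'y': 97, 'b': 76, 'c': 19, 'x': 17}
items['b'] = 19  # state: {'y': 97, 'b': 19, 'c': 19, 'x': 17}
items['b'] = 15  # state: {'y': 97, 'b': 15, 'c': 19, 'x': 17}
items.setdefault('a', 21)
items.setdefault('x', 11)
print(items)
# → {'y': 97, 'b': 15, 'c': 19, 'x': 17, 'a': 21}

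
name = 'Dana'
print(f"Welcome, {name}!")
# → Welcome, Dana!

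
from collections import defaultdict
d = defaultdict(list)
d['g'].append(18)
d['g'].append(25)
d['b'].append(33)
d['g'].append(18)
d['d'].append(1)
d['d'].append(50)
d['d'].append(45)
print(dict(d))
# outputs {'g': [18, 25, 18], 'b': [33], 'd': [1, 50, 45]}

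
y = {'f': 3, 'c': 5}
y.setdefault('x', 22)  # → 22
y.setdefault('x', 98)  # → 22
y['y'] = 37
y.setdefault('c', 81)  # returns 5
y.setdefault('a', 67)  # 67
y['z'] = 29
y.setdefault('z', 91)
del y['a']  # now {'f': 3, 'c': 5, 'x': 22, 'y': 37, 'z': 29}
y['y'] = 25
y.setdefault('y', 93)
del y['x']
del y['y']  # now {'f': 3, 'c': 5, 'z': 29}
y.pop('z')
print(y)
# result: {'f': 3, 'c': 5}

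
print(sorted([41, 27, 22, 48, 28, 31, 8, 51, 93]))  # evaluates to [8, 22, 27, 28, 31, 41, 48, 51, 93]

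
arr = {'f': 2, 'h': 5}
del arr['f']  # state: {'h': 5}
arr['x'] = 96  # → {'h': 5, 'x': 96}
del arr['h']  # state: {'x': 96}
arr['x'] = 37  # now {'x': 37}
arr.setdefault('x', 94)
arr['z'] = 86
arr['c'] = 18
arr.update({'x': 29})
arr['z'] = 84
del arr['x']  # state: {'z': 84, 'c': 18}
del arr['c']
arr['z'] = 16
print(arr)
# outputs {'z': 16}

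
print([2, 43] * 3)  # [2, 43, 2, 43, 2, 43]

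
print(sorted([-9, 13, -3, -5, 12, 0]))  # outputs [-9, -5, -3, 0, 12, 13]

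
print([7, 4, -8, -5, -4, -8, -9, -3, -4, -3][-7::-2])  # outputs [-5, 4]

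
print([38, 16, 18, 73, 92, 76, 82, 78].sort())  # None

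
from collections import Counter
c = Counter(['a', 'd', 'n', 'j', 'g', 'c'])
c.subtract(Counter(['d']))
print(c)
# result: Counter({'a': 1, 'n': 1, 'j': 1, 'g': 1, 'c': 1, 'd': 0})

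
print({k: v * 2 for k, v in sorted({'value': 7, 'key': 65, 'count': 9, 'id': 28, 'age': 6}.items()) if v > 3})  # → {'age': 12, 'count': 18, 'id': 56, 'key': 130, 'value': 14}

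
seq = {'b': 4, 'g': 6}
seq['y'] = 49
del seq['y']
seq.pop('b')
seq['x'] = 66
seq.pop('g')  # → 6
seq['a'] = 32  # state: {'x': 66, 'a': 32}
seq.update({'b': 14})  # {'x': 66, 'a': 32, 'b': 14}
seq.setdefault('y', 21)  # 21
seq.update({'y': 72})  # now {'x': 66, 'a': 32, 'b': 14, 'y': 72}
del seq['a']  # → {'x': 66, 'b': 14, 'y': 72}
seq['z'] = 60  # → {'x': 66, 'b': 14, 'y': 72, 'z': 60}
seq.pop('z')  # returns 60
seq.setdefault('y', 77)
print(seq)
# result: {'x': 66, 'b': 14, 'y': 72}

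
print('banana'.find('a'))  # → 1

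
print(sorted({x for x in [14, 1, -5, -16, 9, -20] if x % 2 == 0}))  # [-20, -16, 14]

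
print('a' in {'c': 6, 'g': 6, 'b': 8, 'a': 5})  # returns True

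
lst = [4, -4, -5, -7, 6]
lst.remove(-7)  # [4, -4, -5, 6]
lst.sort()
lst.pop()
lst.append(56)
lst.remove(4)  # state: [-5, -4, 56]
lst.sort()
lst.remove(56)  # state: [-5, -4]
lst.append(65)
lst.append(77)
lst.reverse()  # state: [77, 65, -4, -5]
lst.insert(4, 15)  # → [77, 65, -4, -5, 15]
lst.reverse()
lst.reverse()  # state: [77, 65, -4, -5, 15]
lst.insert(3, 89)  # [77, 65, -4, 89, -5, 15]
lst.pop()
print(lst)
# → [77, 65, -4, 89, -5]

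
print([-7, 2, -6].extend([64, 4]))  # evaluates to None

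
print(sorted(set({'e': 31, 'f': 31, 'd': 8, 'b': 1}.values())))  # [1, 8, 31]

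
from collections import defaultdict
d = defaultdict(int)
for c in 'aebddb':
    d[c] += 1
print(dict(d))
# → {'a': 1, 'e': 1, 'b': 2, 'd': 2}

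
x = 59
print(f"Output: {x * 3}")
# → Output: 177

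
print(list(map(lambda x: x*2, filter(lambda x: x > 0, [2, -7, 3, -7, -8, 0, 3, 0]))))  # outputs [4, 6, 6]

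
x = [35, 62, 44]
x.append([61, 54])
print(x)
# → [35, 62, 44, [61, 54]]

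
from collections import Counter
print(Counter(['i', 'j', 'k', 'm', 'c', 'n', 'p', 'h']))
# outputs Counter({'i': 1, 'j': 1, 'k': 1, 'm': 1, 'c': 1, 'n': 1, 'p': 1, 'h': 1})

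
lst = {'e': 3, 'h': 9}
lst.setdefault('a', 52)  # 52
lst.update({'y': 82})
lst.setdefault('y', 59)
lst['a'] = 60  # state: {'e': 3, 'h': 9, 'a': 60, 'y': 82}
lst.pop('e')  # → 3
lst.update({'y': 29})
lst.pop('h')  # 9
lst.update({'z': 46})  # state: {'a': 60, 'y': 29, 'z': 46}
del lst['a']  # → {'y': 29, 'z': 46}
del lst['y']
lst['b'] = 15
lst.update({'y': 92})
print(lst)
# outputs {'z': 46, 'b': 15, 'y': 92}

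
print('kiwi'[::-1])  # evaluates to iwik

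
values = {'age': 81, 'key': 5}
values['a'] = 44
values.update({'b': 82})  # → {'age': 81, 'key': 5, 'a': 44, 'b': 82}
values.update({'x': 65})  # {'age': 81, 'key': 5, 'a': 44, 'b': 82, 'x': 65}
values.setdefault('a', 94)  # 44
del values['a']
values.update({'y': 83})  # {'age': 81, 'key': 5, 'b': 82, 'x': 65, 'y': 83}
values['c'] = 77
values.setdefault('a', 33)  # 33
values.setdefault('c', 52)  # 77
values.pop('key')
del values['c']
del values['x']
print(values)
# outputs {'age': 81, 'b': 82, 'y': 83, 'a': 33}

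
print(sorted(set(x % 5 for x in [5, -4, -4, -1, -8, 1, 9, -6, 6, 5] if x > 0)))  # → [0, 1, 4]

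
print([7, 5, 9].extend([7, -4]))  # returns None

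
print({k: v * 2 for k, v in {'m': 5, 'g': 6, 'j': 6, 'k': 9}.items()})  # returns {'m': 10, 'g': 12, 'j': 12, 'k': 18}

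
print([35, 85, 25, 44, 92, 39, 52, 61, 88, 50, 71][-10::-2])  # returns [85]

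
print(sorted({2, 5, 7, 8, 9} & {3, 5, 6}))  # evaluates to [5]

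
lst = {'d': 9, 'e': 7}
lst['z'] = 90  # {'d': 9, 'e': 7, 'z': 90}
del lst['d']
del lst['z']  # {'e': 7}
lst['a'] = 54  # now {'e': 7, 'a': 54}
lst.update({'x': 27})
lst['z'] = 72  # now {'e': 7, 'a': 54, 'x': 27, 'z': 72}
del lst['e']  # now {'a': 54, 'x': 27, 'z': 72}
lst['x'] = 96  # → {'a': 54, 'x': 96, 'z': 72}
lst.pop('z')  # 72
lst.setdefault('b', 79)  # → 79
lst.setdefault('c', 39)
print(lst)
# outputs {'a': 54, 'x': 96, 'b': 79, 'c': 39}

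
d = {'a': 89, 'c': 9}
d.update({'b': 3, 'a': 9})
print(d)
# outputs {'a': 9, 'c': 9, 'b': 3}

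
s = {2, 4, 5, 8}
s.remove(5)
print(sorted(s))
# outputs [2, 4, 8]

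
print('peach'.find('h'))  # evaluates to 4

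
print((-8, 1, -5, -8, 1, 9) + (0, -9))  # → (-8, 1, -5, -8, 1, 9, 0, -9)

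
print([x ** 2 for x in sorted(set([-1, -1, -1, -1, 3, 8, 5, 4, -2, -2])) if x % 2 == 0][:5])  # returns [4, 16, 64]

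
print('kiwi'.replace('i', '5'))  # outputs k5w5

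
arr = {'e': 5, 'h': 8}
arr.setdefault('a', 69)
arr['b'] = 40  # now {'e': 5, 'h': 8, 'a': 69, 'b': 40}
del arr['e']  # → {'h': 8, 'a': 69, 'b': 40}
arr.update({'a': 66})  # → {'h': 8, 'a': 66, 'b': 40}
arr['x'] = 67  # {'h': 8, 'a': 66, 'b': 40, 'x': 67}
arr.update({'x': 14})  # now {'h': 8, 'a': 66, 'b': 40, 'x': 14}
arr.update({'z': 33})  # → {'h': 8, 'a': 66, 'b': 40, 'x': 14, 'z': 33}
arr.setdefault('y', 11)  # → 11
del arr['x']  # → {'h': 8, 'a': 66, 'b': 40, 'z': 33, 'y': 11}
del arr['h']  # {'a': 66, 'b': 40, 'z': 33, 'y': 11}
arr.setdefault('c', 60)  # 60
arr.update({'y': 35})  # {'a': 66, 'b': 40, 'z': 33, 'y': 35, 'c': 60}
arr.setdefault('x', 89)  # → 89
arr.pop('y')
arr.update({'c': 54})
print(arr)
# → {'a': 66, 'b': 40, 'z': 33, 'c': 54, 'x': 89}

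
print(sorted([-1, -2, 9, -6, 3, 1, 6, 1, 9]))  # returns [-6, -2, -1, 1, 1, 3, 6, 9, 9]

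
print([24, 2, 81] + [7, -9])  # [24, 2, 81, 7, -9]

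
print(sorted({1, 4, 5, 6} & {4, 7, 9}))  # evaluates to [4]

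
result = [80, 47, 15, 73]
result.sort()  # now [15, 47, 73, 80]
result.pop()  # 80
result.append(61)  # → [15, 47, 73, 61]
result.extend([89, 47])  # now [15, 47, 73, 61, 89, 47]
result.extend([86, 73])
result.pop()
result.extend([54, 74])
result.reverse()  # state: [74, 54, 86, 47, 89, 61, 73, 47, 15]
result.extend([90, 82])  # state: [74, 54, 86, 47, 89, 61, 73, 47, 15, 90, 82]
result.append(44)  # [74, 54, 86, 47, 89, 61, 73, 47, 15, 90, 82, 44]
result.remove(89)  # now [74, 54, 86, 47, 61, 73, 47, 15, 90, 82, 44]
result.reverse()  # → [44, 82, 90, 15, 47, 73, 61, 47, 86, 54, 74]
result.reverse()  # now [74, 54, 86, 47, 61, 73, 47, 15, 90, 82, 44]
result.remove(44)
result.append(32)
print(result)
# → [74, 54, 86, 47, 61, 73, 47, 15, 90, 82, 32]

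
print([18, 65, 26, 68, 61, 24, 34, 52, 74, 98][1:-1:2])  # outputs [65, 68, 24, 52]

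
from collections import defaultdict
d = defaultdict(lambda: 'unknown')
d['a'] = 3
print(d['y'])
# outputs unknown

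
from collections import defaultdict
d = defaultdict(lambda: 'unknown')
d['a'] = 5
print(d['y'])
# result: unknown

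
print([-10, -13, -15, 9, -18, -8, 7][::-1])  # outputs [7, -8, -18, 9, -15, -13, -10]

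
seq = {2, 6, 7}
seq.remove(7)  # {2, 6}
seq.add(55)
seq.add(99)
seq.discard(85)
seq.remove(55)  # {2, 6, 99}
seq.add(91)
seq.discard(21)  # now {2, 6, 91, 99}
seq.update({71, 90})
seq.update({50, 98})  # {2, 6, 50, 71, 90, 91, 98, 99}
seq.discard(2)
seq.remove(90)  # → {6, 50, 71, 91, 98, 99}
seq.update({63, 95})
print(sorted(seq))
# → [6, 50, 63, 71, 91, 95, 98, 99]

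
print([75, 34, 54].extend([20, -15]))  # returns None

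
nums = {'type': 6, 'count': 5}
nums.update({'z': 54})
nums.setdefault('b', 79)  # 79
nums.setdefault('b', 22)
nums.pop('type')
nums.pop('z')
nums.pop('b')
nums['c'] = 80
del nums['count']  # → {'c': 80}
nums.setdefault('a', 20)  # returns 20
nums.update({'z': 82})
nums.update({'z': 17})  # {'c': 80, 'a': 20, 'z': 17}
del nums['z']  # {'c': 80, 'a': 20}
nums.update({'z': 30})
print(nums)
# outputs {'c': 80, 'a': 20, 'z': 30}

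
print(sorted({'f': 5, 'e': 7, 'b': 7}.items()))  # [('b', 7), ('e', 7), ('f', 5)]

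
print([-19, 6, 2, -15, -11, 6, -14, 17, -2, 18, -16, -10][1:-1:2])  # [6, -15, 6, 17, 18]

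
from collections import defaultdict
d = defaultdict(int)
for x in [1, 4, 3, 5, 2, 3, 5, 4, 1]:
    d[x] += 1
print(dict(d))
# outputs {1: 2, 4: 2, 3: 2, 5: 2, 2: 1}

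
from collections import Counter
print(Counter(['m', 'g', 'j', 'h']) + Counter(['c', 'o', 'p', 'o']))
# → Counter({'o': 2, 'm': 1, 'g': 1, 'j': 1, 'h': 1, 'c': 1, 'p': 1})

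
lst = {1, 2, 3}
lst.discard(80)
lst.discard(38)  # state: {1, 2, 3}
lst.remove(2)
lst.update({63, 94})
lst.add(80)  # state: {1, 3, 63, 80, 94}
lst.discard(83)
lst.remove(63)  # {1, 3, 80, 94}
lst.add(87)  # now {1, 3, 80, 87, 94}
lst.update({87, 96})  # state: {1, 3, 80, 87, 94, 96}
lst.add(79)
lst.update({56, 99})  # {1, 3, 56, 79, 80, 87, 94, 96, 99}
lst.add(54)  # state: {1, 3, 54, 56, 79, 80, 87, 94, 96, 99}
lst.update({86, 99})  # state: {1, 3, 54, 56, 79, 80, 86, 87, 94, 96, 99}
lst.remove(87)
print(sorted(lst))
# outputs [1, 3, 54, 56, 79, 80, 86, 94, 96, 99]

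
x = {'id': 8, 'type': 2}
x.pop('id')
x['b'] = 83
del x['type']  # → {'b': 83}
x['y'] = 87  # {'b': 83, 'y': 87}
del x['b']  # {'y': 87}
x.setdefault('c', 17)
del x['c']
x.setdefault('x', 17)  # 17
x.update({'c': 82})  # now {'y': 87, 'x': 17, 'c': 82}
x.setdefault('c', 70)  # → 82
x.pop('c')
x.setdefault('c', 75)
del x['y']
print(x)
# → {'x': 17, 'c': 75}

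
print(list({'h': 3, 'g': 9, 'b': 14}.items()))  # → [('h', 3), ('g', 9), ('b', 14)]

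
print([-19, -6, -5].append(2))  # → None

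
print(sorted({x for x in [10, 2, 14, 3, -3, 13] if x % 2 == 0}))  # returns [2, 10, 14]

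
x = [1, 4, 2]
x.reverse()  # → [2, 4, 1]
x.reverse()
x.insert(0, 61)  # [61, 1, 4, 2]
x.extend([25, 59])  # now [61, 1, 4, 2, 25, 59]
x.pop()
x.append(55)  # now [61, 1, 4, 2, 25, 55]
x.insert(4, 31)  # [61, 1, 4, 2, 31, 25, 55]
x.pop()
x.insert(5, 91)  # [61, 1, 4, 2, 31, 91, 25]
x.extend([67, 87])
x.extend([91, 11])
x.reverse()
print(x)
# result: [11, 91, 87, 67, 25, 91, 31, 2, 4, 1, 61]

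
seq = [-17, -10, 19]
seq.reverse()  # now [19, -10, -17]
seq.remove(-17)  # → [19, -10]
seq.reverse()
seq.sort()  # [-10, 19]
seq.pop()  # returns 19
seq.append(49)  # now [-10, 49]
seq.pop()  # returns 49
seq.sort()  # [-10]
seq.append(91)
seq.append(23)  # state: [-10, 91, 23]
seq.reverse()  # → [23, 91, -10]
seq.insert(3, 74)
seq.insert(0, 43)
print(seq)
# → [43, 23, 91, -10, 74]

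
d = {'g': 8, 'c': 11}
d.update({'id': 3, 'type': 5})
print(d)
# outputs {'g': 8, 'c': 11, 'id': 3, 'type': 5}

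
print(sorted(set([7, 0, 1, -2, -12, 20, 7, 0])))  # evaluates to [-12, -2, 0, 1, 7, 20]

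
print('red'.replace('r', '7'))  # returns 7ed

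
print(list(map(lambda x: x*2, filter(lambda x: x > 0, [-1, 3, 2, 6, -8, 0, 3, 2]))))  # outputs [6, 4, 12, 6, 4]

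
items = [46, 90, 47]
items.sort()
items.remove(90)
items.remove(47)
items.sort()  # [46]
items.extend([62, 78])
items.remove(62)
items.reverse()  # [78, 46]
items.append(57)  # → [78, 46, 57]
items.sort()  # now [46, 57, 78]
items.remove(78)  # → [46, 57]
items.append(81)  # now [46, 57, 81]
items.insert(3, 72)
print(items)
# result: [46, 57, 81, 72]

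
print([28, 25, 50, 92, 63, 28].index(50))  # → 2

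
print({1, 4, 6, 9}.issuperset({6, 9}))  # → True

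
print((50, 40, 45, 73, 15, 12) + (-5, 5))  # (50, 40, 45, 73, 15, 12, -5, 5)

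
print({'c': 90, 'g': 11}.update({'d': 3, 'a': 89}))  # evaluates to None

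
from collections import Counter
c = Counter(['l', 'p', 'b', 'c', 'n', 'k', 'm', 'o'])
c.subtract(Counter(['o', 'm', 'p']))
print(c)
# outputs Counter({'l': 1, 'b': 1, 'c': 1, 'n': 1, 'k': 1, 'p': 0, 'm': 0, 'o': 0})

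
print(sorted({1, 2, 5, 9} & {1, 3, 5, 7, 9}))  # [1, 5, 9]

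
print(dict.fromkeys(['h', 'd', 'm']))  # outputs {'h': None, 'd': None, 'm': None}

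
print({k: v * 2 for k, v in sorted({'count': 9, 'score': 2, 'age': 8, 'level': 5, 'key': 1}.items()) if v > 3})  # {'age': 16, 'count': 18, 'level': 10}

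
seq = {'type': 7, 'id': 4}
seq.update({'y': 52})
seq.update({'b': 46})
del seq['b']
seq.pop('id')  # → 4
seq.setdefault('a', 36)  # 36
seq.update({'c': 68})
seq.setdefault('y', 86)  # 52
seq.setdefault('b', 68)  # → 68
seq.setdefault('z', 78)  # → 78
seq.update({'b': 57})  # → {'type': 7, 'y': 52, 'a': 36, 'c': 68, 'b': 57, 'z': 78}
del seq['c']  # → {'type': 7, 'y': 52, 'a': 36, 'b': 57, 'z': 78}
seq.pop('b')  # 57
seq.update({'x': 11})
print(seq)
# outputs {'type': 7, 'y': 52, 'a': 36, 'z': 78, 'x': 11}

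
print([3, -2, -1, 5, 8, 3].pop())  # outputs 3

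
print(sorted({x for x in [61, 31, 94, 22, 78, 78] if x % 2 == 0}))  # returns [22, 78, 94]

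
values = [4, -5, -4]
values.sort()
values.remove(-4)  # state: [-5, 4]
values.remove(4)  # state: [-5]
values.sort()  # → [-5]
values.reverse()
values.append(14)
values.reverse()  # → [14, -5]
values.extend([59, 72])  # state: [14, -5, 59, 72]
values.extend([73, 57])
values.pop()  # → 57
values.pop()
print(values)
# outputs [14, -5, 59, 72]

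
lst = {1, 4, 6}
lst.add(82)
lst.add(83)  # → {1, 4, 6, 82, 83}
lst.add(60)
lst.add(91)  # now {1, 4, 6, 60, 82, 83, 91}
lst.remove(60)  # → {1, 4, 6, 82, 83, 91}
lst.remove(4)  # {1, 6, 82, 83, 91}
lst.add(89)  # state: {1, 6, 82, 83, 89, 91}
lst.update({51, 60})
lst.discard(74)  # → {1, 6, 51, 60, 82, 83, 89, 91}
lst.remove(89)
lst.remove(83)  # {1, 6, 51, 60, 82, 91}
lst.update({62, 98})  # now {1, 6, 51, 60, 62, 82, 91, 98}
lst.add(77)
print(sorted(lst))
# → [1, 6, 51, 60, 62, 77, 82, 91, 98]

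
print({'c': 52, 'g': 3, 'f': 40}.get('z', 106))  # 106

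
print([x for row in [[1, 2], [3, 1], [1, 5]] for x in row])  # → [1, 2, 3, 1, 1, 5]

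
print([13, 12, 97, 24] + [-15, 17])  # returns [13, 12, 97, 24, -15, 17]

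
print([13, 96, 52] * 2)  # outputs [13, 96, 52, 13, 96, 52]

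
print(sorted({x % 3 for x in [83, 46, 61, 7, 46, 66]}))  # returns [0, 1, 2]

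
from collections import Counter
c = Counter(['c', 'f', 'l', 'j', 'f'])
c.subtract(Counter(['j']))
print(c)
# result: Counter({'f': 2, 'c': 1, 'l': 1, 'j': 0})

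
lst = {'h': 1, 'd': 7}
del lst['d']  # {'h': 1}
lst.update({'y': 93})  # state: {'h': 1, 'y': 93}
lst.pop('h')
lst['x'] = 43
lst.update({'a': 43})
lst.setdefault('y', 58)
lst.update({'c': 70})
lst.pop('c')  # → 70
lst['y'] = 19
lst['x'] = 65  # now {'y': 19, 'x': 65, 'a': 43}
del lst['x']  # {'y': 19, 'a': 43}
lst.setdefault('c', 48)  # 48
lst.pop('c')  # 48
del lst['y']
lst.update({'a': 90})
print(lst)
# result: {'a': 90}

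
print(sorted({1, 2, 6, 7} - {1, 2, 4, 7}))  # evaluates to [6]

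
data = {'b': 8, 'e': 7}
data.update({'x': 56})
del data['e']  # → {'b': 8, 'x': 56}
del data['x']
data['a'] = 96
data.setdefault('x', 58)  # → 58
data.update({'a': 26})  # {'b': 8, 'a': 26, 'x': 58}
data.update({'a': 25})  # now {'b': 8, 'a': 25, 'x': 58}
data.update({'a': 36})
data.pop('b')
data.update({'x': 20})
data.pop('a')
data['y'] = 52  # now {'x': 20, 'y': 52}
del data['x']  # {'y': 52}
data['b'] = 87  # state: {'y': 52, 'b': 87}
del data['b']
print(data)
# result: {'y': 52}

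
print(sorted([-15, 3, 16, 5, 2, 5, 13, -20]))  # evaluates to [-20, -15, 2, 3, 5, 5, 13, 16]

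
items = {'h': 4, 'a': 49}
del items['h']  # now {'a': 49}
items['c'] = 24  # {'a': 49, 'c': 24}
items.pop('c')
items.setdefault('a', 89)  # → 49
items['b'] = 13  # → {'a': 49, 'b': 13}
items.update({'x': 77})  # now {'a': 49, 'b': 13, 'x': 77}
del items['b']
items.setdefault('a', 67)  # 49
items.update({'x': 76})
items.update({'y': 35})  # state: {'a': 49, 'x': 76, 'y': 35}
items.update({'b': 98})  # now {'a': 49, 'x': 76, 'y': 35, 'b': 98}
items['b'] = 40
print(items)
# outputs {'a': 49, 'x': 76, 'y': 35, 'b': 40}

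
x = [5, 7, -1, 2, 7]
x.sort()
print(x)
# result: [-1, 2, 5, 7, 7]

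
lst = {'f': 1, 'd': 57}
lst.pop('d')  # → 57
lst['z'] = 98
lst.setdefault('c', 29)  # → 29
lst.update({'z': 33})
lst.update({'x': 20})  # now {'f': 1, 'z': 33, 'c': 29, 'x': 20}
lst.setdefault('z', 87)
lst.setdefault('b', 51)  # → 51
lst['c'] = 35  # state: {'f': 1, 'z': 33, 'c': 35, 'x': 20, 'b': 51}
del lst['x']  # {'f': 1, 'z': 33, 'c': 35, 'b': 51}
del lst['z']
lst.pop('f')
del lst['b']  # {'c': 35}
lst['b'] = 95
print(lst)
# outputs {'c': 35, 'b': 95}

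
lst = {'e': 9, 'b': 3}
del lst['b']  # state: {'e': 9}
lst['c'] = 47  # {'e': 9, 'c': 47}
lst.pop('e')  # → 9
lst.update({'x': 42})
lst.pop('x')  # 42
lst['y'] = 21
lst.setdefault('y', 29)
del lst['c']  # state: {'y': 21}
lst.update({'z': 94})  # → {'y': 21, 'z': 94}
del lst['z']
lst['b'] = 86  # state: {'y': 21, 'b': 86}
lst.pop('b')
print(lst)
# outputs {'y': 21}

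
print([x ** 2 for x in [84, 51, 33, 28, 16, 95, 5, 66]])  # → [7056, 2601, 1089, 784, 256, 9025, 25, 4356]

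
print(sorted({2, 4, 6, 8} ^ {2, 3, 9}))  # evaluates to [3, 4, 6, 8, 9]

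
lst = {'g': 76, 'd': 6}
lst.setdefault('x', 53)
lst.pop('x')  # 53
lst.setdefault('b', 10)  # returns 10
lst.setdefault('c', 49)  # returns 49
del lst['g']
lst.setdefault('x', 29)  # 29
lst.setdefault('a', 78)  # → 78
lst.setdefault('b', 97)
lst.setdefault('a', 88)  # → 78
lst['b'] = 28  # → {'d': 6, 'b': 28, 'c': 49, 'x': 29, 'a': 78}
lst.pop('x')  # 29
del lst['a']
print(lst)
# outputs {'d': 6, 'b': 28, 'c': 49}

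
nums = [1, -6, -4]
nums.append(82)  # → [1, -6, -4, 82]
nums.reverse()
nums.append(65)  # [82, -4, -6, 1, 65]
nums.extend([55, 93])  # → [82, -4, -6, 1, 65, 55, 93]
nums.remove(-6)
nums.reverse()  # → [93, 55, 65, 1, -4, 82]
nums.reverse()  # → [82, -4, 1, 65, 55, 93]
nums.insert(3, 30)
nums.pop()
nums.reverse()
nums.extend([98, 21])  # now [55, 65, 30, 1, -4, 82, 98, 21]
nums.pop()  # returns 21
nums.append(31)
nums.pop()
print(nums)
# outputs [55, 65, 30, 1, -4, 82, 98]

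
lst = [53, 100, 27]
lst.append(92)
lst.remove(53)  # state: [100, 27, 92]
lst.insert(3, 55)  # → [100, 27, 92, 55]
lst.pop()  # 55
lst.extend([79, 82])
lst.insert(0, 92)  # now [92, 100, 27, 92, 79, 82]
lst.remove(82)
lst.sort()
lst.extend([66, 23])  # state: [27, 79, 92, 92, 100, 66, 23]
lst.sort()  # [23, 27, 66, 79, 92, 92, 100]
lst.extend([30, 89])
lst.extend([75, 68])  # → [23, 27, 66, 79, 92, 92, 100, 30, 89, 75, 68]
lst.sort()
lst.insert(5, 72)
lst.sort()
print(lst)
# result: [23, 27, 30, 66, 68, 72, 75, 79, 89, 92, 92, 100]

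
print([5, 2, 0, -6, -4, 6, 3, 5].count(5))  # 2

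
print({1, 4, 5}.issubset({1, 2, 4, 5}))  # True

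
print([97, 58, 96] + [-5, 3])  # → [97, 58, 96, -5, 3]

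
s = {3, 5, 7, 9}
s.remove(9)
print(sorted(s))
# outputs [3, 5, 7]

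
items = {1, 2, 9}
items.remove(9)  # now {1, 2}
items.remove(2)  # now {1}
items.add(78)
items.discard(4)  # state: {1, 78}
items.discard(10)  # {1, 78}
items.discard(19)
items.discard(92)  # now {1, 78}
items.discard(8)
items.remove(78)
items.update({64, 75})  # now {1, 64, 75}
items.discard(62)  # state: {1, 64, 75}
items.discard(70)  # {1, 64, 75}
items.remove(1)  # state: {64, 75}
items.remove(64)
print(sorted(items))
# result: [75]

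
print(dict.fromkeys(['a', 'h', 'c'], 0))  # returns {'a': 0, 'h': 0, 'c': 0}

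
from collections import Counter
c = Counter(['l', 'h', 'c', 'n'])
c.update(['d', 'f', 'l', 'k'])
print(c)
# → Counter({'l': 2, 'h': 1, 'c': 1, 'n': 1, 'd': 1, 'f': 1, 'k': 1})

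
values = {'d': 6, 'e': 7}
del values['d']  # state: {'e': 7}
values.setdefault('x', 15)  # 15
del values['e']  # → {'x': 15}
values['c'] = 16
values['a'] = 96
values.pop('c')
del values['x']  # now {'a': 96}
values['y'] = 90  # {'a': 96, 'y': 90}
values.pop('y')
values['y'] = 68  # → {'a': 96, 'y': 68}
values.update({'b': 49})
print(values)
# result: {'a': 96, 'y': 68, 'b': 49}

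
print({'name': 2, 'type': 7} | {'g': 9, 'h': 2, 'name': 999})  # {'name': 999, 'type': 7, 'g': 9, 'h': 2}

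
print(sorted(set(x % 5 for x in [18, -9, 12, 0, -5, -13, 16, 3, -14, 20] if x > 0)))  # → [0, 1, 2, 3]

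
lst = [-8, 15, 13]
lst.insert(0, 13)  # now [13, -8, 15, 13]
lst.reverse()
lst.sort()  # [-8, 13, 13, 15]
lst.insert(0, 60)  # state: [60, -8, 13, 13, 15]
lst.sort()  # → [-8, 13, 13, 15, 60]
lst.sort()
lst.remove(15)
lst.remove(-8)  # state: [13, 13, 60]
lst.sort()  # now [13, 13, 60]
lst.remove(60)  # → [13, 13]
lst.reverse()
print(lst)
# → [13, 13]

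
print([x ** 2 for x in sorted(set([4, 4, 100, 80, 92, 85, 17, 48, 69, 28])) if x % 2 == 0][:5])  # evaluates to [16, 784, 2304, 6400, 8464]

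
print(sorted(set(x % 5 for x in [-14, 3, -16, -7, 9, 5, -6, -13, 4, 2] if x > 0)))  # [0, 2, 3, 4]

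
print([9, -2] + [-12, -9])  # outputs [9, -2, -12, -9]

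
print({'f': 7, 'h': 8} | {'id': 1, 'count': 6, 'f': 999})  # {'f': 999, 'h': 8, 'id': 1, 'count': 6}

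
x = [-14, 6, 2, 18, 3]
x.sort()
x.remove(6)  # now [-14, 2, 3, 18]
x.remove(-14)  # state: [2, 3, 18]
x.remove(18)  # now [2, 3]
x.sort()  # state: [2, 3]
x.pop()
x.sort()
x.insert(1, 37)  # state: [2, 37]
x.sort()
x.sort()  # [2, 37]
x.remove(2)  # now [37]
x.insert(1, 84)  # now [37, 84]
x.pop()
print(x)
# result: [37]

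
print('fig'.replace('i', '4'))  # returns f4g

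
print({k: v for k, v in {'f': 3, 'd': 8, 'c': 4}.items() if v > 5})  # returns {'d': 8}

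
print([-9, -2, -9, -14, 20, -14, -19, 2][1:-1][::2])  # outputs [-2, -14, -14]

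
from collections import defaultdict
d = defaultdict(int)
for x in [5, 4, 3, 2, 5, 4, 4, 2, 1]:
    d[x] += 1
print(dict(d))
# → {5: 2, 4: 3, 3: 1, 2: 2, 1: 1}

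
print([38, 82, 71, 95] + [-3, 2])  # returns [38, 82, 71, 95, -3, 2]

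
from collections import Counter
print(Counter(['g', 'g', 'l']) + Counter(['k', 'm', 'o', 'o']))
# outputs Counter({'g': 2, 'o': 2, 'l': 1, 'k': 1, 'm': 1})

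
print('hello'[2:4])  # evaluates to ll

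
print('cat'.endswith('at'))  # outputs True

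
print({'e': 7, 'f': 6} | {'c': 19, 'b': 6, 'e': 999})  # {'e': 999, 'f': 6, 'c': 19, 'b': 6}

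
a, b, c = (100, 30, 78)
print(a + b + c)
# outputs 208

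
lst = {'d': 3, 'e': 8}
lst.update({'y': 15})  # {'d': 3, 'e': 8, 'y': 15}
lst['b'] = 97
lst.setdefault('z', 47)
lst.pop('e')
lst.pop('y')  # 15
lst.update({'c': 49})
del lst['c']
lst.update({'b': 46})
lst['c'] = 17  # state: {'d': 3, 'b': 46, 'z': 47, 'c': 17}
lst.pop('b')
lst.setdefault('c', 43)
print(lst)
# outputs {'d': 3, 'z': 47, 'c': 17}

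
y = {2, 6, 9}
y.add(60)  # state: {2, 6, 9, 60}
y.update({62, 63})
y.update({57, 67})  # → {2, 6, 9, 57, 60, 62, 63, 67}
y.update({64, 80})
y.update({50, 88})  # {2, 6, 9, 50, 57, 60, 62, 63, 64, 67, 80, 88}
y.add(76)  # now {2, 6, 9, 50, 57, 60, 62, 63, 64, 67, 76, 80, 88}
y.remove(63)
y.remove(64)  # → {2, 6, 9, 50, 57, 60, 62, 67, 76, 80, 88}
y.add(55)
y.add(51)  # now {2, 6, 9, 50, 51, 55, 57, 60, 62, 67, 76, 80, 88}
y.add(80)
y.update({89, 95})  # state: {2, 6, 9, 50, 51, 55, 57, 60, 62, 67, 76, 80, 88, 89, 95}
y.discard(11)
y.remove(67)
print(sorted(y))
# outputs [2, 6, 9, 50, 51, 55, 57, 60, 62, 76, 80, 88, 89, 95]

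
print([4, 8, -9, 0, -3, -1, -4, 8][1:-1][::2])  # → [8, 0, -1]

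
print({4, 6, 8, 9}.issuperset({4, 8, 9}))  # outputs True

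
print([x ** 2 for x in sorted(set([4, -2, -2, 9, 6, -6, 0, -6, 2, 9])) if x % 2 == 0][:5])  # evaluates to [36, 4, 0, 4, 16]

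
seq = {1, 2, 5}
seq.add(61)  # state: {1, 2, 5, 61}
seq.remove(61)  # {1, 2, 5}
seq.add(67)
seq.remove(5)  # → {1, 2, 67}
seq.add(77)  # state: {1, 2, 67, 77}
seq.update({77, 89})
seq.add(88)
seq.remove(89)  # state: {1, 2, 67, 77, 88}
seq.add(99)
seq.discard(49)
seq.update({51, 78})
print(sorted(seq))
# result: [1, 2, 51, 67, 77, 78, 88, 99]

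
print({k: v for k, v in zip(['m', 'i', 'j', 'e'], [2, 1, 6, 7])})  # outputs {'m': 2, 'i': 1, 'j': 6, 'e': 7}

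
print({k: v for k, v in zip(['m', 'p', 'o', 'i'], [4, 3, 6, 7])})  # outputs {'m': 4, 'p': 3, 'o': 6, 'i': 7}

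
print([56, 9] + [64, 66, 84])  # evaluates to [56, 9, 64, 66, 84]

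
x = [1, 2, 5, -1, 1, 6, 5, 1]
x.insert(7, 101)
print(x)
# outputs [1, 2, 5, -1, 1, 6, 5, 101, 1]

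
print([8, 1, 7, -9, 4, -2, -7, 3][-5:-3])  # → [-9, 4]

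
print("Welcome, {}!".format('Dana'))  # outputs Welcome, Dana!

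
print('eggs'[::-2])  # sg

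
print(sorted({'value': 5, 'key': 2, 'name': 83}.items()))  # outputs [('key', 2), ('name', 83), ('value', 5)]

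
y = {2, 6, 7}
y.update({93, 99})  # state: {2, 6, 7, 93, 99}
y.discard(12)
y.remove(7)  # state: {2, 6, 93, 99}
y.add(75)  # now {2, 6, 75, 93, 99}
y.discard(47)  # {2, 6, 75, 93, 99}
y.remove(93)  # {2, 6, 75, 99}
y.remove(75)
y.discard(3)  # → {2, 6, 99}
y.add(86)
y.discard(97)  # {2, 6, 86, 99}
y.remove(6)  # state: {2, 86, 99}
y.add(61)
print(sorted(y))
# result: [2, 61, 86, 99]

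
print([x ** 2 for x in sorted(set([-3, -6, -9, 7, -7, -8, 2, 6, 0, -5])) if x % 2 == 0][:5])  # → [64, 36, 0, 4, 36]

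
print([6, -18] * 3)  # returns [6, -18, 6, -18, 6, -18]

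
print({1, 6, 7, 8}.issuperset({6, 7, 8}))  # True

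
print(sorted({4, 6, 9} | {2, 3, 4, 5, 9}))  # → [2, 3, 4, 5, 6, 9]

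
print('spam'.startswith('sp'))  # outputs True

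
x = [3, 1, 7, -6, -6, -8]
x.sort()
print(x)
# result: [-8, -6, -6, 1, 3, 7]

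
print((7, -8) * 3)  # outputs (7, -8, 7, -8, 7, -8)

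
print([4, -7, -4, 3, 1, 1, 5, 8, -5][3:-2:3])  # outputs [3, 5]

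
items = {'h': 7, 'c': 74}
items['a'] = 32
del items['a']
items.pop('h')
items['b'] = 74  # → {'c': 74, 'b': 74}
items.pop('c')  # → 74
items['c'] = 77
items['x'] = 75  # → {'b': 74, 'c': 77, 'x': 75}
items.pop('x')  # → 75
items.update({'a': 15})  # {'b': 74, 'c': 77, 'a': 15}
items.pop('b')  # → 74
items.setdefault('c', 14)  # 77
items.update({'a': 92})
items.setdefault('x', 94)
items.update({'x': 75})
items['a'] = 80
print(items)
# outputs {'c': 77, 'a': 80, 'x': 75}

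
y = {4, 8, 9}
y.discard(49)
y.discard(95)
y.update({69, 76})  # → {4, 8, 9, 69, 76}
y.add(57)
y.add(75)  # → {4, 8, 9, 57, 69, 75, 76}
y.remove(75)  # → {4, 8, 9, 57, 69, 76}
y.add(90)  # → {4, 8, 9, 57, 69, 76, 90}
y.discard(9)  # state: {4, 8, 57, 69, 76, 90}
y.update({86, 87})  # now {4, 8, 57, 69, 76, 86, 87, 90}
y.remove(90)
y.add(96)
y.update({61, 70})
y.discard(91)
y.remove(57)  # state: {4, 8, 61, 69, 70, 76, 86, 87, 96}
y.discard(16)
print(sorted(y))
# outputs [4, 8, 61, 69, 70, 76, 86, 87, 96]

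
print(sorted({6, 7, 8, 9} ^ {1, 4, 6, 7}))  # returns [1, 4, 8, 9]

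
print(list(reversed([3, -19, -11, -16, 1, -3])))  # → [-3, 1, -16, -11, -19, 3]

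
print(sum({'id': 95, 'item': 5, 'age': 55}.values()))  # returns 155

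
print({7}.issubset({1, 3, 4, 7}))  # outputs True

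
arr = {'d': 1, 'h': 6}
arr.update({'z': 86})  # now {'d': 1, 'h': 6, 'z': 86}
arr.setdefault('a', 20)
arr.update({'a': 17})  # {'d': 1, 'h': 6, 'z': 86, 'a': 17}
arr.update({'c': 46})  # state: {'d': 1, 'h': 6, 'z': 86, 'a': 17, 'c': 46}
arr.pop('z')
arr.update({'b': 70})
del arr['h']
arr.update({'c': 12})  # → {'d': 1, 'a': 17, 'c': 12, 'b': 70}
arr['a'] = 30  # {'d': 1, 'a': 30, 'c': 12, 'b': 70}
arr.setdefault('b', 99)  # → 70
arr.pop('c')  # 12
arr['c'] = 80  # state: {'d': 1, 'a': 30, 'b': 70, 'c': 80}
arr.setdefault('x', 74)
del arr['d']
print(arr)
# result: {'a': 30, 'b': 70, 'c': 80, 'x': 74}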